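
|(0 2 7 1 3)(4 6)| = 10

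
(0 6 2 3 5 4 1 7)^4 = (0 5)(1 2)(3 7)(4 6)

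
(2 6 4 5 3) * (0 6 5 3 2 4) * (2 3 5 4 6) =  (0 2 4 5 3 6)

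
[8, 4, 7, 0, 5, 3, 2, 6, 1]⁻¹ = [3, 8, 6, 5, 1, 4, 7, 2, 0]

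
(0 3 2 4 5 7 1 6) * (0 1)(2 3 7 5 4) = (0 7)(1 6)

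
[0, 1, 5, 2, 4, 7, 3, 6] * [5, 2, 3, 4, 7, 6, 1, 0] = [5, 2, 6, 3, 7, 0, 4, 1]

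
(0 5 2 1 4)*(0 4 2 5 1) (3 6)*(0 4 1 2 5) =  (0 2 4 1 5) (3 6) 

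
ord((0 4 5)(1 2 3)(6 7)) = 6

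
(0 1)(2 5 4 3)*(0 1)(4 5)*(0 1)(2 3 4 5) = (0 1)(2 5)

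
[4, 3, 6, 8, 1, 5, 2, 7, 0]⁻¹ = [8, 4, 6, 1, 0, 5, 2, 7, 3]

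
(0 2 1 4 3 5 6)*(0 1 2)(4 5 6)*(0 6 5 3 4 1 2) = (0 6 2)(1 3 5)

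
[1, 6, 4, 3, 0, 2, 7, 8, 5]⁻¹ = [4, 0, 5, 3, 2, 8, 1, 6, 7]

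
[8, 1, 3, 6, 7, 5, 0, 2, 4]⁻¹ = [6, 1, 7, 2, 8, 5, 3, 4, 0]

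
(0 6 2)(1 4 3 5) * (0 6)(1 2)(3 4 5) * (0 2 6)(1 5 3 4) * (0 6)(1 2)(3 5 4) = (0 1 5)(2 6 4)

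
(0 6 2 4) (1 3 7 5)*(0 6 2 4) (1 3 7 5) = (0 2) (1 7) (3 5) (4 6) 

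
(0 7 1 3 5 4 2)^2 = (0 1 5 2 7 3 4)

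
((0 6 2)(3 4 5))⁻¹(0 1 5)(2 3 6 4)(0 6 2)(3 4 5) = (0 4 2 5)(1 3 6)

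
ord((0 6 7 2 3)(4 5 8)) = 15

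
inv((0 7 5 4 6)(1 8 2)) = (0 6 4 5 7)(1 2 8)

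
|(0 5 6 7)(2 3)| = 4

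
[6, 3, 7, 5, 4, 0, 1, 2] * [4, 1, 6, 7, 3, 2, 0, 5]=[0, 7, 5, 2, 3, 4, 1, 6]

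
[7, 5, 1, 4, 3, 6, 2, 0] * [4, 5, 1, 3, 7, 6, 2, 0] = [0, 6, 5, 7, 3, 2, 1, 4]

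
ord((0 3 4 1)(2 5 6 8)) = 4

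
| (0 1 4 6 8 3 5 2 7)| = 9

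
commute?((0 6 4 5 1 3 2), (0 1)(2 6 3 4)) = no:(0 6 4 5 1 3 2)*(0 1)(2 6 3 4) = (0 3 6 2 1 4 5), (0 1)(2 6 3 4)*(0 6 4 5 1 3 2) = (0 3 5 1 6 2 4)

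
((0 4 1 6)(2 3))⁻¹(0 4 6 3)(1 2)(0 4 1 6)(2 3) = (0 2 4 1)(3 6)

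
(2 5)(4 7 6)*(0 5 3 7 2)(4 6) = (0 5)(2 3 7 4)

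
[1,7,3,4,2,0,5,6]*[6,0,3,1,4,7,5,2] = [0,2,1,4,3,6,7,5]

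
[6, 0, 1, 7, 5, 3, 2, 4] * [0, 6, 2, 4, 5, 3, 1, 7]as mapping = [0→1, 1→0, 2→6, 3→7, 4→3, 5→4, 6→2, 7→5]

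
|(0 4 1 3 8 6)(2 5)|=6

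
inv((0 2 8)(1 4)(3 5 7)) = (0 8 2)(1 4)(3 7 5)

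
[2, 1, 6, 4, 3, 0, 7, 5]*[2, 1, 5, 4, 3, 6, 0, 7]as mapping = [0→5, 1→1, 2→0, 3→3, 4→4, 5→2, 6→7, 7→6]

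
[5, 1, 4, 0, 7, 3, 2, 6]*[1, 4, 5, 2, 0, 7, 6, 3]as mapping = [0→7, 1→4, 2→0, 3→1, 4→3, 5→2, 6→5, 7→6]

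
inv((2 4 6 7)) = (2 7 6 4)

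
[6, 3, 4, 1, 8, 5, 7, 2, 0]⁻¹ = [8, 3, 7, 1, 2, 5, 0, 6, 4]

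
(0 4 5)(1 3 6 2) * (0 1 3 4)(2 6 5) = (1 4 2 3 5)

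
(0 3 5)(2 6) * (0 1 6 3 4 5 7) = (0 4 5 1 6 2 3 7)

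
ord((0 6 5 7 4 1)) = 6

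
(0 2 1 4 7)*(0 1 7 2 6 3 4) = (0 6 3 4 2 7 1)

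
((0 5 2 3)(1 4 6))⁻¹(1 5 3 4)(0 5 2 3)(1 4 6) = (0 6 4 2)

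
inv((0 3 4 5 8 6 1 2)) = (0 2 1 6 8 5 4 3)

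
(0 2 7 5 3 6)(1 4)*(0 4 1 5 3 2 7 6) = (0 7 3)(2 6 4 5)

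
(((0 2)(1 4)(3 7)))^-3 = (0 2)(1 4)(3 7)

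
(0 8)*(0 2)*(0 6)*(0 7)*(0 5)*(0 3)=(0 8 2 6 7 5 3) 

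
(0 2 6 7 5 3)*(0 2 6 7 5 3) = (0 6 5)(2 7 3)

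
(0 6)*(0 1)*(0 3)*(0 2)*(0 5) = (0 6 1 3 2 5)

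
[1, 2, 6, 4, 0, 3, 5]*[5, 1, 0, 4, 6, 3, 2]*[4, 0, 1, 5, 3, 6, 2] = [0, 4, 1, 2, 6, 3, 5]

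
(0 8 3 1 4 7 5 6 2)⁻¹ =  (0 2 6 5 7 4 1 3 8)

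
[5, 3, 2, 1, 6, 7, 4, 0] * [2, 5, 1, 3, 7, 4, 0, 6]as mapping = [0→4, 1→3, 2→1, 3→5, 4→0, 5→6, 6→7, 7→2]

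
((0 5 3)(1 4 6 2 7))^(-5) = (0 5 3)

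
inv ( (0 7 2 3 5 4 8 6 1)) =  (0 1 6 8 4 5 3 2 7)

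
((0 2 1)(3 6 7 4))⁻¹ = (0 1 2)(3 4 7 6)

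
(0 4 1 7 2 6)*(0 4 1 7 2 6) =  (0 1 2)(4 7 6)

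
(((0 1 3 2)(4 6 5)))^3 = (0 2 3 1)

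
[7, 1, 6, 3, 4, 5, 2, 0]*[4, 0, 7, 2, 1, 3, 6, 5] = [5, 0, 6, 2, 1, 3, 7, 4]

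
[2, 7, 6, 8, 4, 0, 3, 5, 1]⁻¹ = [5, 8, 0, 6, 4, 7, 2, 1, 3]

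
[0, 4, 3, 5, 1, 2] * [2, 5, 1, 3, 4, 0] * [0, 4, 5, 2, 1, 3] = [5, 1, 2, 0, 3, 4] 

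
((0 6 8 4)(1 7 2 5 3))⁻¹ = (0 4 8 6)(1 3 5 2 7)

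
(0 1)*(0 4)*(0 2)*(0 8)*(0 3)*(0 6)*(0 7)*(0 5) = (0 1 4 2 8 3 6 7 5)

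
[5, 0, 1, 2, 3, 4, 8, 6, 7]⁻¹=[1, 2, 3, 4, 5, 0, 7, 8, 6]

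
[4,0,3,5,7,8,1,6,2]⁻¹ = [1,6,8,2,0,3,7,4,5]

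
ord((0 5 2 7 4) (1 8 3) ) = 15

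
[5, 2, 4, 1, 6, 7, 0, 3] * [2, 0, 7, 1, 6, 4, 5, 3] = [4, 7, 6, 0, 5, 3, 2, 1]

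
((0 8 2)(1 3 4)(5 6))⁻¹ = (0 2 8)(1 4 3)(5 6)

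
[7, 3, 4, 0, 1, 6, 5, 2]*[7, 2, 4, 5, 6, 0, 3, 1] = [1, 5, 6, 7, 2, 3, 0, 4]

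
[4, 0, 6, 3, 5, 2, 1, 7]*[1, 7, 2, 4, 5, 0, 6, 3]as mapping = [0→5, 1→1, 2→6, 3→4, 4→0, 5→2, 6→7, 7→3]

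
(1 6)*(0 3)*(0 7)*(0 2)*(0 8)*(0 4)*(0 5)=(0 3 7 2 8 4 5)(1 6)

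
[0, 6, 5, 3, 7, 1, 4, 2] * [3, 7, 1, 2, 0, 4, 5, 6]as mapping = [0→3, 1→5, 2→4, 3→2, 4→6, 5→7, 6→0, 7→1]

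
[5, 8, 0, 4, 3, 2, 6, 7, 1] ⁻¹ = [2, 8, 5, 4, 3, 0, 6, 7, 1] 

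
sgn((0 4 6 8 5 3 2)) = 1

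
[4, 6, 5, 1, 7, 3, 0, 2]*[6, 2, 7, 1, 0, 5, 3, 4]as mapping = [0→0, 1→3, 2→5, 3→2, 4→4, 5→1, 6→6, 7→7]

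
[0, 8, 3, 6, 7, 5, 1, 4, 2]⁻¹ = [0, 6, 8, 2, 7, 5, 3, 4, 1]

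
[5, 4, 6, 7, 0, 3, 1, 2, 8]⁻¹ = [4, 6, 7, 5, 1, 0, 2, 3, 8]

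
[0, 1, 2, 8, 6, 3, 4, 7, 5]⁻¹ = [0, 1, 2, 5, 6, 8, 4, 7, 3]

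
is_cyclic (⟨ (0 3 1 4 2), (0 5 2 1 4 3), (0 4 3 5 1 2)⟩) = no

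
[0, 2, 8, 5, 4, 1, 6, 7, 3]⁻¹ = [0, 5, 1, 8, 4, 3, 6, 7, 2]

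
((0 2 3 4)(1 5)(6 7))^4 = ()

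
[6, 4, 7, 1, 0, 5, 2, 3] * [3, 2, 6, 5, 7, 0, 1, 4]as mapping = [0→1, 1→7, 2→4, 3→2, 4→3, 5→0, 6→6, 7→5]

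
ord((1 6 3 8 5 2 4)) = 7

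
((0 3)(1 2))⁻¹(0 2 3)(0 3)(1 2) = (0 3 1)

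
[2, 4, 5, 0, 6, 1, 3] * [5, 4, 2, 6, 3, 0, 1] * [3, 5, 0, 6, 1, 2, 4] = [0, 6, 3, 2, 5, 1, 4]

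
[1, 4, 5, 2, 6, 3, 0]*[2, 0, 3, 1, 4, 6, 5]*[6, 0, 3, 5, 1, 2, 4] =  [6, 1, 4, 5, 2, 0, 3]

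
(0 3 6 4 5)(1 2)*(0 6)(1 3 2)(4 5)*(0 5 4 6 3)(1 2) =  (0 1 2)(3 5)(4 6)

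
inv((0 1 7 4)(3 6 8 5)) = (0 4 7 1)(3 5 8 6)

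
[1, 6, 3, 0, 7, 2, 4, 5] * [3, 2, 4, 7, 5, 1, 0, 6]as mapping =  [0→2, 1→0, 2→7, 3→3, 4→6, 5→4, 6→5, 7→1]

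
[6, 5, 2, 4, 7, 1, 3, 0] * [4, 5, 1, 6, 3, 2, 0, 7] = [0, 2, 1, 3, 7, 5, 6, 4] 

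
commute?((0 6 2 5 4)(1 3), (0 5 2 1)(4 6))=no:(0 6 2 5 4)(1 3)*(0 5 2 1)(4 6)=(0 4 5 6 1 3), (0 5 2 1)(4 6)*(0 6 2 5 4)(1 3)=(0 4 2 3 1 6)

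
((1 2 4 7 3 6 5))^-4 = (1 7 5 4 6 2 3)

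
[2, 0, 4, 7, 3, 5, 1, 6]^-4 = [3, 4, 7, 1, 6, 5, 2, 0]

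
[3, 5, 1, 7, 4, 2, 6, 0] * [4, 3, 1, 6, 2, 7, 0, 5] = [6, 7, 3, 5, 2, 1, 0, 4]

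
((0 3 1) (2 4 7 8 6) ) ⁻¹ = (0 1 3) (2 6 8 7 4) 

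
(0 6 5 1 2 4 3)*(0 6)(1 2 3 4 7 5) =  (1 3 6)(2 7 5)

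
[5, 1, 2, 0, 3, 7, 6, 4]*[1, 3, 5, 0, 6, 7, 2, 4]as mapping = [0→7, 1→3, 2→5, 3→1, 4→0, 5→4, 6→2, 7→6]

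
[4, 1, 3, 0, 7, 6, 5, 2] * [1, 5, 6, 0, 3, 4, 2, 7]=[3, 5, 0, 1, 7, 2, 4, 6]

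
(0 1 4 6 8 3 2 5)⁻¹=(0 5 2 3 8 6 4 1)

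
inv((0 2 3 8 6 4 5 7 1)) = (0 1 7 5 4 6 8 3 2)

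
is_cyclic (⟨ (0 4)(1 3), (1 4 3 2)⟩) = no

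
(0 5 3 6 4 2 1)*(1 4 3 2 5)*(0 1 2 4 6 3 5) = (0 2 6 5 4)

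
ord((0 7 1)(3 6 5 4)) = 12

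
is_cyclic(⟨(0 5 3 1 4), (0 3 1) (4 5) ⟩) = no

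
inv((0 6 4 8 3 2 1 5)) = (0 5 1 2 3 8 4 6)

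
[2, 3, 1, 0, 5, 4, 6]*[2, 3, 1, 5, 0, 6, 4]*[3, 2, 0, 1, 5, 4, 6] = [2, 4, 1, 0, 6, 3, 5]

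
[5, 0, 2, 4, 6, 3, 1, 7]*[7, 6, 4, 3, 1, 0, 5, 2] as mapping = [0→0, 1→7, 2→4, 3→1, 4→5, 5→3, 6→6, 7→2] 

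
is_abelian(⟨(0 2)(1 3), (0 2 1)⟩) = no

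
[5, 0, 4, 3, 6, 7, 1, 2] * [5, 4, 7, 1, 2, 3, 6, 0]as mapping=[0→3, 1→5, 2→2, 3→1, 4→6, 5→0, 6→4, 7→7]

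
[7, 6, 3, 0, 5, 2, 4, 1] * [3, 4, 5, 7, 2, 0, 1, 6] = [6, 1, 7, 3, 0, 5, 2, 4]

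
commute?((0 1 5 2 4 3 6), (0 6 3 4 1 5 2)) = no:(0 1 5 2 4 3 6)*(0 6 3 4 1 5 2) = (0 5)(1 2), (0 6 3 4 1 5 2)*(0 1 5 2 4 3 6) = (1 2)(4 5)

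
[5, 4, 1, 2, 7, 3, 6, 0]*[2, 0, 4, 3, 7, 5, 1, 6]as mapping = [0→5, 1→7, 2→0, 3→4, 4→6, 5→3, 6→1, 7→2]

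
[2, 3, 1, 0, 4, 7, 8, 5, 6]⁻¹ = [3, 2, 0, 1, 4, 7, 8, 5, 6]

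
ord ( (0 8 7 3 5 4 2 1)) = 8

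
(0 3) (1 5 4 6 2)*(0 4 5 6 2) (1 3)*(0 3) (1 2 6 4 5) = (0 2) (1 4 6 3 5) 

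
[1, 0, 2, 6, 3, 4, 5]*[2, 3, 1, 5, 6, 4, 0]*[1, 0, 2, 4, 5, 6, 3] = [4, 2, 0, 1, 6, 3, 5]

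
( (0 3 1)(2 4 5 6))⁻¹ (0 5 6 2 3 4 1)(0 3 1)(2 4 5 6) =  (0 3 6 2 4 1 5)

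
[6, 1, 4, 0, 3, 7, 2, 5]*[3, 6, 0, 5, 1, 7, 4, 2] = [4, 6, 1, 3, 5, 2, 0, 7]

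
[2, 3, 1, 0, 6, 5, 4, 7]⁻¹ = [3, 2, 0, 1, 6, 5, 4, 7]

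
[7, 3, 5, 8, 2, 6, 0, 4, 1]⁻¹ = [6, 8, 4, 1, 7, 2, 5, 0, 3]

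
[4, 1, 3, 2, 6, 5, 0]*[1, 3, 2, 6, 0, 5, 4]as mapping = [0→0, 1→3, 2→6, 3→2, 4→4, 5→5, 6→1]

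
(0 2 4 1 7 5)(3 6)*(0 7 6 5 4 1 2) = (1 6 3 5 7 4 2)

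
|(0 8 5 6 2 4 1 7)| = 8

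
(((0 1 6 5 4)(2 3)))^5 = (2 3)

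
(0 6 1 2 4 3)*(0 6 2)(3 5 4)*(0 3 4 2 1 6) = (0 1 3)(2 4 5)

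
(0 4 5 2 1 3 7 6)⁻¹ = (0 6 7 3 1 2 5 4)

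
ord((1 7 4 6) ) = 4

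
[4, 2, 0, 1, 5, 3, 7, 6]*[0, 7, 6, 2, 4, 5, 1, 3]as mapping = [0→4, 1→6, 2→0, 3→7, 4→5, 5→2, 6→3, 7→1]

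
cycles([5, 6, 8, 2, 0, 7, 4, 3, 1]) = (0 5 7 3 2 8 1 6 4)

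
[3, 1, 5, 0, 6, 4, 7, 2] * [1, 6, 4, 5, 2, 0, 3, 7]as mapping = [0→5, 1→6, 2→0, 3→1, 4→3, 5→2, 6→7, 7→4]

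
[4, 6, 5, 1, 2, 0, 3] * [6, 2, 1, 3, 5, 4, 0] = [5, 0, 4, 2, 1, 6, 3]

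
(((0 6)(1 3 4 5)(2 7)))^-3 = (0 6)(1 3 4 5)(2 7)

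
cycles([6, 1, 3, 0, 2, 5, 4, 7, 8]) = (0 6 4 2 3)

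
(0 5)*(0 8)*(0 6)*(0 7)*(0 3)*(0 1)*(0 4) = (0 5 8 6 7 3 1 4)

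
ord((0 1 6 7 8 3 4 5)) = 8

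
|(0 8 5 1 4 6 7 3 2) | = 9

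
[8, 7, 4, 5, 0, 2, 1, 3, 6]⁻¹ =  [4, 6, 5, 7, 2, 3, 8, 1, 0]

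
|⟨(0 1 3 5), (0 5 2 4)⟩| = 120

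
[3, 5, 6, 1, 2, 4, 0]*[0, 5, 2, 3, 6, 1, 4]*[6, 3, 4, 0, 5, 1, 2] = [0, 3, 5, 1, 4, 2, 6]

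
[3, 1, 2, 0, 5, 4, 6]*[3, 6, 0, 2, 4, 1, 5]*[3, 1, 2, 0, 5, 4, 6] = [2, 6, 3, 0, 1, 5, 4]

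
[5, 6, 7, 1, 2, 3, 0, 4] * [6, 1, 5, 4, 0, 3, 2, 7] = [3, 2, 7, 1, 5, 4, 6, 0]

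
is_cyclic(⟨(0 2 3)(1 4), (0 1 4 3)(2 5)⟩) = no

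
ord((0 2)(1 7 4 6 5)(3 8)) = 10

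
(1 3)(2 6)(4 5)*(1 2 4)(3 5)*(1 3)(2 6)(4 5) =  (1 4)(3 6 5)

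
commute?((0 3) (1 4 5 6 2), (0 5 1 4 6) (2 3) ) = no:(0 3) (1 4 5 6 2)*(0 5 1 4 6) (2 3) = (0 2 4 1 6 3 5), (0 5 1 4 6) (2 3)*(0 3) (1 4 5 6 2) = (0 6 3 1 5 4 2) 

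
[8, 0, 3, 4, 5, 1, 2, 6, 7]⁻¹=[1, 5, 6, 2, 3, 4, 7, 8, 0]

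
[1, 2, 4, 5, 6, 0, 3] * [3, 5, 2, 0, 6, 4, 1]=[5, 2, 6, 4, 1, 3, 0]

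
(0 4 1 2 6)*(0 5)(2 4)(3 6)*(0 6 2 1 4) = (0 1)(2 3)(5 6)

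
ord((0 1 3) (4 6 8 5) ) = 12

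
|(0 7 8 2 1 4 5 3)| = 8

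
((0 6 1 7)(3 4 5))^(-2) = (0 1)(3 4 5)(6 7)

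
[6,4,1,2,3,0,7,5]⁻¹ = [5,2,3,4,1,7,0,6]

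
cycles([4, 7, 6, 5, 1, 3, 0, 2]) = (0 4 1 7 2 6)(3 5)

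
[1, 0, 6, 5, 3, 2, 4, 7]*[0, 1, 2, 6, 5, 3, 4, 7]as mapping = [0→1, 1→0, 2→4, 3→3, 4→6, 5→2, 6→5, 7→7]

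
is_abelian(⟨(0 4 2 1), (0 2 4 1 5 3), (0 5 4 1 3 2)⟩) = no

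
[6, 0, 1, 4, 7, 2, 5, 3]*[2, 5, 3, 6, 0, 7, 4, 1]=[4, 2, 5, 0, 1, 3, 7, 6]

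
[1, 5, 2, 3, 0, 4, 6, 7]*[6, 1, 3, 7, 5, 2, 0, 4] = [1, 2, 3, 7, 6, 5, 0, 4]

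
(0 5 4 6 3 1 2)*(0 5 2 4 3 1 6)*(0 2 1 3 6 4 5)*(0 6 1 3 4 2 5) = (0 3 2 6 4 5 1)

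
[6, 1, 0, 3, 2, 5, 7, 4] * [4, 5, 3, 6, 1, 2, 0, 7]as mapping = [0→0, 1→5, 2→4, 3→6, 4→3, 5→2, 6→7, 7→1]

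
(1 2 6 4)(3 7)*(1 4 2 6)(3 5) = (1 6 2)(3 7 5)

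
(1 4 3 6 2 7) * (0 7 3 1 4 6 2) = (0 7 4 1 6)(2 3)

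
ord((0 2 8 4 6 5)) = 6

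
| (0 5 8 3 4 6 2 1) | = 8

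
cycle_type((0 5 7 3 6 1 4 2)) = 8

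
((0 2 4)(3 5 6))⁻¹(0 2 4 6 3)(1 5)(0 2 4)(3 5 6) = (0 3 5 2 4)(1 6)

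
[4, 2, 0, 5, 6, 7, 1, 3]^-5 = [0, 1, 2, 5, 4, 7, 6, 3]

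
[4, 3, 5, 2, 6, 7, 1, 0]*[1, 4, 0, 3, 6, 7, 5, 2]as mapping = [0→6, 1→3, 2→7, 3→0, 4→5, 5→2, 6→4, 7→1]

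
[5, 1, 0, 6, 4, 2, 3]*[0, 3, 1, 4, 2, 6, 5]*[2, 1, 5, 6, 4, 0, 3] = [3, 6, 2, 0, 5, 1, 4]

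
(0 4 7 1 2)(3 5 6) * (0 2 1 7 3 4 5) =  (0 5 6 4 3)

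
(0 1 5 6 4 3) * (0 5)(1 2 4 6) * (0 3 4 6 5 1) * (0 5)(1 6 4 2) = (0 1 3 6)(2 4)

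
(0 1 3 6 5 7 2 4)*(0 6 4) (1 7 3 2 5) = (0 7 5 3 4 6 1 2) 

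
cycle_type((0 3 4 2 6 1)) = 6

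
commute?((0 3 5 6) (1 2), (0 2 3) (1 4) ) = no:(0 3 5 6) (1 2) * (0 2 3) (1 4) = (1 3 5 6 2 4), (0 2 3) (1 4) * (0 3 5 6) (1 2) = (0 1 4 2 5 6) 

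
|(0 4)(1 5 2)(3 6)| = 6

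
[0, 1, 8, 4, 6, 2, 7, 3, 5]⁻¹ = [0, 1, 5, 7, 3, 8, 4, 6, 2]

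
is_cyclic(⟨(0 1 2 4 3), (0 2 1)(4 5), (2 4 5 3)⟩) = no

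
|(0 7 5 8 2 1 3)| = 7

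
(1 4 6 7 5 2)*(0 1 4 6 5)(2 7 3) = (0 1 6 3 2 4 5 7)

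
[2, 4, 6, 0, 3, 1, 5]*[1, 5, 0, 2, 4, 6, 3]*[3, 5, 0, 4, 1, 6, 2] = [3, 1, 4, 5, 0, 6, 2]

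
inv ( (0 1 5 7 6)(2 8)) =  (0 6 7 5 1)(2 8)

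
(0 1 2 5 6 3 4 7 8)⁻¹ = (0 8 7 4 3 6 5 2 1)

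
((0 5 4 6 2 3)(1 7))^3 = (0 6)(1 7)(2 5)(3 4)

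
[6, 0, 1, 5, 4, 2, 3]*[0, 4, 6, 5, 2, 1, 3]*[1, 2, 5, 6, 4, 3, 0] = [6, 1, 4, 2, 5, 0, 3]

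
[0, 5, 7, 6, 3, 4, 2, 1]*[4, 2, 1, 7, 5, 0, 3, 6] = [4, 0, 6, 3, 7, 5, 1, 2]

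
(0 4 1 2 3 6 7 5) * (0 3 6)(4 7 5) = (0 7 4 1 2 6 5 3)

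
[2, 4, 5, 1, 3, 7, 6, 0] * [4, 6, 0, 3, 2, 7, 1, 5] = [0, 2, 7, 6, 3, 5, 1, 4]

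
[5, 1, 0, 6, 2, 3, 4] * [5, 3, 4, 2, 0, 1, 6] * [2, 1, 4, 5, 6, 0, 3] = [1, 5, 0, 3, 6, 4, 2]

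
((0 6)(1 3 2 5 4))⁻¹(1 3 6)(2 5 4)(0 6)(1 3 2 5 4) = (0 3 2)(1 5 4)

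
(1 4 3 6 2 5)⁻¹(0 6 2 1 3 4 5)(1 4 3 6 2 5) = (0 2 5 4 6 3 1)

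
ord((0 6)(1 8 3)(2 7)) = 6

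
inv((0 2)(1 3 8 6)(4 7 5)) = (0 2)(1 6 8 3)(4 5 7)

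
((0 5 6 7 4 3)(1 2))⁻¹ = (0 3 4 7 6 5)(1 2)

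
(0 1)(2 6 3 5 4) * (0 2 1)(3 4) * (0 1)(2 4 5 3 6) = (0 1 4)(5 6)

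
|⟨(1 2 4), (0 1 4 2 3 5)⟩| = 720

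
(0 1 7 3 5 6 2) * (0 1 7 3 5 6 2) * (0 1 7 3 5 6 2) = (0 3 2 7 6 1 5)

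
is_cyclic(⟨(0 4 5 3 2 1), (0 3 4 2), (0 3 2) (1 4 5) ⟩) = no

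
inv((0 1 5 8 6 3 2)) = (0 2 3 6 8 5 1)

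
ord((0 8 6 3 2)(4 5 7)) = 15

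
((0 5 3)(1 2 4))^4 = (0 5 3)(1 2 4)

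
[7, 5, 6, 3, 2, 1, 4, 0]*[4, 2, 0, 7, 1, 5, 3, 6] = [6, 5, 3, 7, 0, 2, 1, 4] 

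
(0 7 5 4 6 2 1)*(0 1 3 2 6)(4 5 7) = (0 4)(2 3)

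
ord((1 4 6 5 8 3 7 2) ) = 8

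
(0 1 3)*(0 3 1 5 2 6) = (0 5 2 6)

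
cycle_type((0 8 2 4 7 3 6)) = 7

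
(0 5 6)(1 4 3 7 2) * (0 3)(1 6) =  (0 5 1 4)(2 6 3 7)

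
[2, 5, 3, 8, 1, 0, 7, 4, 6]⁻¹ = [5, 4, 0, 2, 7, 1, 8, 6, 3]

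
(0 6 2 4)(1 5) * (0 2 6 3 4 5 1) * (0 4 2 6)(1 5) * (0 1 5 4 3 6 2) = (0 6 1 4 2 5 3)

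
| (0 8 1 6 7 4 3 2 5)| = 9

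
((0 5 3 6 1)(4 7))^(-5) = (4 7)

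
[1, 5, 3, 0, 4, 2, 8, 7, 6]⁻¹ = [3, 0, 5, 2, 4, 1, 8, 7, 6]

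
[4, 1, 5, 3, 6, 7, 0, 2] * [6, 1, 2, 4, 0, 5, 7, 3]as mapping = [0→0, 1→1, 2→5, 3→4, 4→7, 5→3, 6→6, 7→2]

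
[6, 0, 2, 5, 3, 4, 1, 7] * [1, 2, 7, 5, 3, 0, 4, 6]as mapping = [0→4, 1→1, 2→7, 3→0, 4→5, 5→3, 6→2, 7→6]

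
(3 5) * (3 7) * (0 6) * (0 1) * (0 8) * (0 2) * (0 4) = (0 6 1 8 2 4)(3 5 7)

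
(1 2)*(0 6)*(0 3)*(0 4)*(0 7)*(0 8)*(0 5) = (0 6 3 4 7 8 5)(1 2)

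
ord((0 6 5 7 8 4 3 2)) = 8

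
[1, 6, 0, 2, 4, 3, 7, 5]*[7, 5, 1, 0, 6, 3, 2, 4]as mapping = [0→5, 1→2, 2→7, 3→1, 4→6, 5→0, 6→4, 7→3]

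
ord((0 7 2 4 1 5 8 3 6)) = 9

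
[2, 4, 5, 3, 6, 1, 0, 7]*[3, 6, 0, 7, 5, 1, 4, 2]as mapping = [0→0, 1→5, 2→1, 3→7, 4→4, 5→6, 6→3, 7→2]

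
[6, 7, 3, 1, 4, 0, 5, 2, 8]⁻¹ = [5, 3, 7, 2, 4, 6, 0, 1, 8]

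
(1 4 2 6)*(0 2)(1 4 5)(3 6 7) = (0 2 7 3 6 4)(1 5)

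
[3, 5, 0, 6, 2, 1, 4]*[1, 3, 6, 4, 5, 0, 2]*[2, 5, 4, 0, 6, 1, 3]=[6, 2, 5, 4, 3, 0, 1]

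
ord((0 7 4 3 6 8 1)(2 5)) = 14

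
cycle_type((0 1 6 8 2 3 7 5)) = 8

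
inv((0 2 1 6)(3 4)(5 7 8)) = (0 6 1 2)(3 4)(5 8 7)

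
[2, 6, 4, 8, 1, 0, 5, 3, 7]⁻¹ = [5, 4, 0, 7, 2, 6, 1, 8, 3]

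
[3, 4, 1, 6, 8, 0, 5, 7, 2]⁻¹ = [5, 2, 8, 0, 1, 6, 3, 7, 4]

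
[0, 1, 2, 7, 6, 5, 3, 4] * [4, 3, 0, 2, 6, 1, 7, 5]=[4, 3, 0, 5, 7, 1, 2, 6]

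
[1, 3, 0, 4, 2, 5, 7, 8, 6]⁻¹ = [2, 0, 4, 1, 3, 5, 8, 6, 7]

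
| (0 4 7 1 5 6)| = 6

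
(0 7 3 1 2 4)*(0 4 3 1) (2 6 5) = (0 7 1 6 5 2 3) 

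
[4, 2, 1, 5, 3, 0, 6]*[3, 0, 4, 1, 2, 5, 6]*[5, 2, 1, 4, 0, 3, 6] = [1, 0, 5, 3, 2, 4, 6]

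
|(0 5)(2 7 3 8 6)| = 10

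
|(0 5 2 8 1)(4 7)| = 10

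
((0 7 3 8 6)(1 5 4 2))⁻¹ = (0 6 8 3 7)(1 2 4 5)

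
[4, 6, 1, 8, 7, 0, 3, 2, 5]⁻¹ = [5, 2, 7, 6, 0, 8, 1, 4, 3]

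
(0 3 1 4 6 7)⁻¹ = (0 7 6 4 1 3)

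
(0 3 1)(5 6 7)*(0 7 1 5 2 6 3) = (1 7 2 6)(3 5)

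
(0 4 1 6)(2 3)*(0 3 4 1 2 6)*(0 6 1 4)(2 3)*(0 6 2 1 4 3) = (0 3 4)(1 2 6)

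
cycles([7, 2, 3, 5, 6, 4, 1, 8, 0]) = (0 7 8)(1 2 3 5 4 6)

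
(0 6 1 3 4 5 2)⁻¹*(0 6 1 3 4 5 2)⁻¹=(0 5 3 6 2 4 1)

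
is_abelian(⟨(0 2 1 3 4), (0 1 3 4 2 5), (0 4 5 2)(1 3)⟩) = no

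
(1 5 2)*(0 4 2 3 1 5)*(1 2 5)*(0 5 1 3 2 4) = (1 5 2 3 4)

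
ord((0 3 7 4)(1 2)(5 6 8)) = 12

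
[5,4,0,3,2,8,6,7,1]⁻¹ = [2,8,4,3,1,0,6,7,5]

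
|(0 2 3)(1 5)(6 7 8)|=6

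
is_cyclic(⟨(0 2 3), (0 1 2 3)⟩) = no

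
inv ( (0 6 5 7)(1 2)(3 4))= (0 7 5 6)(1 2)(3 4)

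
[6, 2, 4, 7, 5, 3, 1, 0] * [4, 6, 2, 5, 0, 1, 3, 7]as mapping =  [0→3, 1→2, 2→0, 3→7, 4→1, 5→5, 6→6, 7→4]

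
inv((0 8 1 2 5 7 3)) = (0 3 7 5 2 1 8)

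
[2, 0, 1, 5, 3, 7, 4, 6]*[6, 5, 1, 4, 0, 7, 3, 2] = [1, 6, 5, 7, 4, 2, 0, 3]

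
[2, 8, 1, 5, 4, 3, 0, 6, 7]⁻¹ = [6, 2, 0, 5, 4, 3, 7, 8, 1]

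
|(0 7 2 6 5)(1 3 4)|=15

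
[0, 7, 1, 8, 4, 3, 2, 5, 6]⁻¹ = [0, 2, 6, 5, 4, 7, 8, 1, 3]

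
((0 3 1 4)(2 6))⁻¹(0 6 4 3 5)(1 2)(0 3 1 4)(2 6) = (0 1 5 3 2)(4 6)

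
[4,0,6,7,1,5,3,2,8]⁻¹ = [1,4,7,6,0,5,2,3,8]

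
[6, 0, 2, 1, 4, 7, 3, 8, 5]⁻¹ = [1, 3, 2, 6, 4, 8, 0, 5, 7]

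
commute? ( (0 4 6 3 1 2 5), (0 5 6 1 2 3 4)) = no: (0 4 6 3 1 2 5)*(0 5 6 1 2 3 4) = (1 3 2 6 4), (0 5 6 1 2 3 4)*(0 4 6 3 1 2 5) = (1 5 3 6 2)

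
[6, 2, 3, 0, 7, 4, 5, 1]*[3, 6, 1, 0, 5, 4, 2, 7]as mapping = [0→2, 1→1, 2→0, 3→3, 4→7, 5→5, 6→4, 7→6]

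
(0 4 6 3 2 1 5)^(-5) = (0 6 2 5 4 3 1)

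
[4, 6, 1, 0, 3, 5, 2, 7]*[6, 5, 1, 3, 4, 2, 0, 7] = [4, 0, 5, 6, 3, 2, 1, 7]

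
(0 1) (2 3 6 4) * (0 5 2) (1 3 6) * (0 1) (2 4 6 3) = (0 2 3) (1 5 4) 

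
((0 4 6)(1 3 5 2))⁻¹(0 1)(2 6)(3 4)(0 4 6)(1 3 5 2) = (0 1)(3 4)(5 6)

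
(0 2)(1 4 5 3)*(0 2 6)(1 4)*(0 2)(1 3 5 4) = (0 6 2)(1 3)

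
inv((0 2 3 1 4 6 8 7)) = (0 7 8 6 4 1 3 2)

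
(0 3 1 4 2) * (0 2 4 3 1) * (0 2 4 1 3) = (0 3 2 4 1)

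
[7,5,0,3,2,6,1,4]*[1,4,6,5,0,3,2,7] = [7,3,1,5,6,2,4,0]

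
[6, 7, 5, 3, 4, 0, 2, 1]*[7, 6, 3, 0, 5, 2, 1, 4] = [1, 4, 2, 0, 5, 7, 3, 6]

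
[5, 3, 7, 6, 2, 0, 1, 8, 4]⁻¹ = [5, 6, 4, 1, 8, 0, 3, 2, 7]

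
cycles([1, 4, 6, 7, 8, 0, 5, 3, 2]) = (0 1 4 8 2 6 5)(3 7)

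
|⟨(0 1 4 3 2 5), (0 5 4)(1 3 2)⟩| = 720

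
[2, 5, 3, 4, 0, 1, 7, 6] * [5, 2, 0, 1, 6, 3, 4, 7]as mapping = [0→0, 1→3, 2→1, 3→6, 4→5, 5→2, 6→7, 7→4]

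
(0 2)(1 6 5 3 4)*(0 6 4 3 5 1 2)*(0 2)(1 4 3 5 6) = (0 2 1 3 5 6 4)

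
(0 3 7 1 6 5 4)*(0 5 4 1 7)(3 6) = (0 6 4 5 1 3)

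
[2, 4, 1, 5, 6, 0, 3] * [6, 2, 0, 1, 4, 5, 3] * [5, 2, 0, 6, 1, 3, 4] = [5, 1, 0, 3, 6, 4, 2]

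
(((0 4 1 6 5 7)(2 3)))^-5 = (0 4 1 6 5 7)(2 3)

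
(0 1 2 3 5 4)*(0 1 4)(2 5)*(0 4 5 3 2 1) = (0 5 4)(1 3)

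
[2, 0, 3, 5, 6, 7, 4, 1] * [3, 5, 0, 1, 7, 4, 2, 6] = [0, 3, 1, 4, 2, 6, 7, 5]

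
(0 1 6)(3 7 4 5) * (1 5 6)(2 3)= (0 5 2 3 7 4 6)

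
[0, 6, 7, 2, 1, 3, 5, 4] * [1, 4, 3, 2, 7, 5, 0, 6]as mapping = [0→1, 1→0, 2→6, 3→3, 4→4, 5→2, 6→5, 7→7]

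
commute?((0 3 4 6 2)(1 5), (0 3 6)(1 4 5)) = no:(0 3 4 6 2)(1 5)*(0 3 6)(1 4 5) = (0 6 2 3 5 4), (0 3 6)(1 4 5)*(0 3 4 6 2)(1 5) = (0 4 1 6 3 2)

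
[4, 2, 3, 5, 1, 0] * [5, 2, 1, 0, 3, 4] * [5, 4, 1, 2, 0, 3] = [2, 4, 5, 0, 1, 3]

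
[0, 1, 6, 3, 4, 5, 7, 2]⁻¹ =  [0, 1, 7, 3, 4, 5, 2, 6]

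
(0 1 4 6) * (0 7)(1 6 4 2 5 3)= (0 6 7)(1 2 5 3)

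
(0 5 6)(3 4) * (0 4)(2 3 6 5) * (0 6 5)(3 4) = (0 2 4 5)(3 6)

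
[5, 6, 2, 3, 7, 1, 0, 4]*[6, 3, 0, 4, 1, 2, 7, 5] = [2, 7, 0, 4, 5, 3, 6, 1] 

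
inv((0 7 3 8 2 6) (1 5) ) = (0 6 2 8 3 7) (1 5) 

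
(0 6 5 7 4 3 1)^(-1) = (0 1 3 4 7 5 6)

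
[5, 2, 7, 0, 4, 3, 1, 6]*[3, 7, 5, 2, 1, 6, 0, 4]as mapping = [0→6, 1→5, 2→4, 3→3, 4→1, 5→2, 6→7, 7→0]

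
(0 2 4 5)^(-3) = (0 2 4 5)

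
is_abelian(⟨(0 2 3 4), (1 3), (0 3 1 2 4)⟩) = no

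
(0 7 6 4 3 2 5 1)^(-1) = (0 1 5 2 3 4 6 7)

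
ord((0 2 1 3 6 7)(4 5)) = 6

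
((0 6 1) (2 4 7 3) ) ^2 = (0 1 6) (2 7) (3 4) 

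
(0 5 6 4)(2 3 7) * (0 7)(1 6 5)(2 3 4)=(0 1 6 2 4 7 3)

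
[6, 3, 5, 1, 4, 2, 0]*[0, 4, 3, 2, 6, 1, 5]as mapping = [0→5, 1→2, 2→1, 3→4, 4→6, 5→3, 6→0]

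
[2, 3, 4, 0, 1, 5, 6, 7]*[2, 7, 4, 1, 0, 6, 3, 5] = [4, 1, 0, 2, 7, 6, 3, 5]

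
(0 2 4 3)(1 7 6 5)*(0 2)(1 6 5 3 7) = (2 4 7 5 6 3)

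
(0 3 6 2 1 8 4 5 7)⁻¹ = (0 7 5 4 8 1 2 6 3)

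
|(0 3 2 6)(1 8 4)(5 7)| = 12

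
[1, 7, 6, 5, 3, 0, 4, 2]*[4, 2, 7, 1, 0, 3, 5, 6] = [2, 6, 5, 3, 1, 4, 0, 7]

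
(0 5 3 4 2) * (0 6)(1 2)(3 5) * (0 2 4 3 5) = (0 5)(1 4)(2 6)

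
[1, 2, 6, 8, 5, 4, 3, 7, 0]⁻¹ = [8, 0, 1, 6, 5, 4, 2, 7, 3]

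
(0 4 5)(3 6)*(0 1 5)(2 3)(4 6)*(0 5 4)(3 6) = (0 3)(1 4 5)(2 6)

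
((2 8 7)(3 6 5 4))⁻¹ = (2 7 8)(3 4 5 6)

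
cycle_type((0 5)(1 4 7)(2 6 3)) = 2.3^2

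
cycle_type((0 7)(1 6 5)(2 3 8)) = 2.3^2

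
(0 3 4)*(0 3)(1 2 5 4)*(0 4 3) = (0 4)(1 2 5 3)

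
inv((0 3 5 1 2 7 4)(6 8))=(0 4 7 2 1 5 3)(6 8)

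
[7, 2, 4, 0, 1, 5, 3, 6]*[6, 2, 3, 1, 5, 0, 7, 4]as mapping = [0→4, 1→3, 2→5, 3→6, 4→2, 5→0, 6→1, 7→7]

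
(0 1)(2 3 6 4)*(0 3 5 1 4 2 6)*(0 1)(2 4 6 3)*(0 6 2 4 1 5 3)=(0 2 3 5 6 1 4)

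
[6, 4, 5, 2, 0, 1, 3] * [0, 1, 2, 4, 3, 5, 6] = [6, 3, 5, 2, 0, 1, 4]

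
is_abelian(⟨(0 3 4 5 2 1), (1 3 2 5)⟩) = no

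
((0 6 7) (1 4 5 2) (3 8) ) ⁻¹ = (0 7 6) (1 2 5 4) (3 8) 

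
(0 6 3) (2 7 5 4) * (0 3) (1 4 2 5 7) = (0 6) (1 4 5 2) 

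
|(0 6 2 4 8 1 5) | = 7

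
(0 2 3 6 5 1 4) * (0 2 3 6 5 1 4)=(0 3 5 4 2 6 1)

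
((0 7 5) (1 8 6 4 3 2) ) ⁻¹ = (0 5 7) (1 2 3 4 6 8) 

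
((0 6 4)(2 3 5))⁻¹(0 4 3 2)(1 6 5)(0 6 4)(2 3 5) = (0 5 3 6)(1 4 2)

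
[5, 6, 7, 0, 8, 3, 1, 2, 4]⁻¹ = [3, 6, 7, 5, 8, 0, 1, 2, 4]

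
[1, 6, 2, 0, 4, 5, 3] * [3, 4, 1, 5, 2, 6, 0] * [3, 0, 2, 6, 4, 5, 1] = [4, 3, 0, 6, 2, 1, 5]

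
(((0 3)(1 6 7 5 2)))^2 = (1 7 2 6 5)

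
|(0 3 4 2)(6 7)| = 4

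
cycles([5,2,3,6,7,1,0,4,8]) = (0 5 1 2 3 6)(4 7)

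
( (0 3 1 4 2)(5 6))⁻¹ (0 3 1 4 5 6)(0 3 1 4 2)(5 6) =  (1 4 2 6 5 3)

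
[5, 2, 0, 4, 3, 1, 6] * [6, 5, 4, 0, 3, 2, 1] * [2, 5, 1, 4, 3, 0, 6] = [1, 3, 6, 4, 2, 0, 5]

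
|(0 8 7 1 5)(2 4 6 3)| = 20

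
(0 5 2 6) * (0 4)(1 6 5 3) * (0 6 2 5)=(0 3 1 2)(4 6)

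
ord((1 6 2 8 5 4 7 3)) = 8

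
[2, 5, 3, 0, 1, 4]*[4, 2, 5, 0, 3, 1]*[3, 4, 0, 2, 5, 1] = [1, 4, 3, 5, 0, 2]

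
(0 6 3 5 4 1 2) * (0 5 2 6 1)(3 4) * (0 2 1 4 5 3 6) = (0 4 2 3 1)(5 6)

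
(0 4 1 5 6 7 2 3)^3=(0 5 2 4 6 3 1 7)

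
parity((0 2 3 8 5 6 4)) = even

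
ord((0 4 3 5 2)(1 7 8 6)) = 20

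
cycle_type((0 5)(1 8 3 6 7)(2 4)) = 2^2.5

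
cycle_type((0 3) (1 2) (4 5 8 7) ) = 2^2.4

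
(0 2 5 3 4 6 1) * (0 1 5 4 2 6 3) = (0 6 5)(2 4 3)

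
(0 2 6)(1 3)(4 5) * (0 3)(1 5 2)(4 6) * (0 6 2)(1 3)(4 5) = (0 3 4)(1 6)(2 5)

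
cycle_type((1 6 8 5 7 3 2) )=7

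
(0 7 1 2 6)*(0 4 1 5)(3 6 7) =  (0 3 6 4 1 2 7 5)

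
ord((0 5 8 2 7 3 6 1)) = 8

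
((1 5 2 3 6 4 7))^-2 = (1 4 3 5 7 6 2)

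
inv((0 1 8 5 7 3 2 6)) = (0 6 2 3 7 5 8 1)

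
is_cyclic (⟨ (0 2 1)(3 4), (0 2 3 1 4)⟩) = no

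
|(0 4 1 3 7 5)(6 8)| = 6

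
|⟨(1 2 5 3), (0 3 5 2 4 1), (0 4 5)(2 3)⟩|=720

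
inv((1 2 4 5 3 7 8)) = (1 8 7 3 5 4 2)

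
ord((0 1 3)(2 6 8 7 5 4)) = 6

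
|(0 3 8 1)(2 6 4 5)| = 4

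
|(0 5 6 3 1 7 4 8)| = 8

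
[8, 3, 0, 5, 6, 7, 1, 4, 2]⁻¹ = [2, 6, 8, 1, 7, 3, 4, 5, 0]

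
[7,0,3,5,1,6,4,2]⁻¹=[1,4,7,2,6,3,5,0]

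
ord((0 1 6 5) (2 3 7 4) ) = 4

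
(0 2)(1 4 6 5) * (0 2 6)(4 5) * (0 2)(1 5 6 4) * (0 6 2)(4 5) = (0 5 4)(1 2 6)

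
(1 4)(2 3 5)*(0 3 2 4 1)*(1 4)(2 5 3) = (0 2 5 1 4)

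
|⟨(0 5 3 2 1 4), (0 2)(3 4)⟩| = 24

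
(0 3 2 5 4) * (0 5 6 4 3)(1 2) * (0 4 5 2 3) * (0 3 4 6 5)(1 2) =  (0 6)(1 4)(2 5 3)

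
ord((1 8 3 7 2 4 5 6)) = 8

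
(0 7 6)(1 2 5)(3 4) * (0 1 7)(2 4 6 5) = (1 4 3 6)(5 7)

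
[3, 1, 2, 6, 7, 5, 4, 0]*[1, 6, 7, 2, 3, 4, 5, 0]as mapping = [0→2, 1→6, 2→7, 3→5, 4→0, 5→4, 6→3, 7→1]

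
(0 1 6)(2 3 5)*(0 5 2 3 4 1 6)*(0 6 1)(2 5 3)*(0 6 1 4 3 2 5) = (0 4 6 2 3)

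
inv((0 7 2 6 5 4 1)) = (0 1 4 5 6 2 7)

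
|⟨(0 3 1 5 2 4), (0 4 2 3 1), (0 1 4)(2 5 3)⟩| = 720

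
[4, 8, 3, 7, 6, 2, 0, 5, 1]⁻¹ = [6, 8, 5, 2, 0, 7, 4, 3, 1]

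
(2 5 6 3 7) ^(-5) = () 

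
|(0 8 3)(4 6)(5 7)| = 6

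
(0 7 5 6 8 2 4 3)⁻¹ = (0 3 4 2 8 6 5 7)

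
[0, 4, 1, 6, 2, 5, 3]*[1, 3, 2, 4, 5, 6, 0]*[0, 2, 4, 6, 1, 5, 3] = [2, 5, 6, 0, 4, 3, 1]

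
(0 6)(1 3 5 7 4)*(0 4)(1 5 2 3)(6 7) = (0 7)(2 3)(4 5 6)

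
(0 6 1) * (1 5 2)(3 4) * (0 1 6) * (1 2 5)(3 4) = (1 2 6)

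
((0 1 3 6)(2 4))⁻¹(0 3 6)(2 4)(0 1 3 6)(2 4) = (0 1 6)(2 4)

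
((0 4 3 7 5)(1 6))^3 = (0 7 4 5 3)(1 6)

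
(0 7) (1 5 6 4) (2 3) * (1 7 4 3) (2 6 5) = (0 4 7) (1 2) (3 6) 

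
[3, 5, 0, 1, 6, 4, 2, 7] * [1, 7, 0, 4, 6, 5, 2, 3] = [4, 5, 1, 7, 2, 6, 0, 3]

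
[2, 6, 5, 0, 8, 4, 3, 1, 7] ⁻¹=[3, 7, 0, 6, 5, 2, 1, 8, 4] 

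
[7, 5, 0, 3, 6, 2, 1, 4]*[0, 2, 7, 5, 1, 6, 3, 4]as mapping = [0→4, 1→6, 2→0, 3→5, 4→3, 5→7, 6→2, 7→1]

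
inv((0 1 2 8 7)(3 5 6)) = (0 7 8 2 1)(3 6 5)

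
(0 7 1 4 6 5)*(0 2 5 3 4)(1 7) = (0 1)(2 5)(3 4 6)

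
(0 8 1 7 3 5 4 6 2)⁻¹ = (0 2 6 4 5 3 7 1 8)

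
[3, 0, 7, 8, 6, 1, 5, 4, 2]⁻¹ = [1, 5, 8, 0, 7, 6, 4, 2, 3]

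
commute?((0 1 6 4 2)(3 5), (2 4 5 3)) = no:(0 1 6 4 2)(3 5)*(2 4 5 3) = (0 1 6 5 2), (2 4 5 3)*(0 1 6 4 2)(3 5) = (0 1 6 4 3)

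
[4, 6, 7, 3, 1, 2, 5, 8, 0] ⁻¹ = [8, 4, 5, 3, 0, 6, 1, 2, 7] 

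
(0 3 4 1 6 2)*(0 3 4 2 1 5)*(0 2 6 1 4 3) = (0 3 6 4 5 2)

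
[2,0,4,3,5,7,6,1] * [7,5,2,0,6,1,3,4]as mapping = [0→2,1→7,2→6,3→0,4→1,5→4,6→3,7→5]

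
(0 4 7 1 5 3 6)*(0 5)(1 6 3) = (0 4 7 6 5 1)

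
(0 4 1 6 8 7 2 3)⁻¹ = (0 3 2 7 8 6 1 4)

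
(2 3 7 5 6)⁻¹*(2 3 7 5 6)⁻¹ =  (2 5 3 6 7)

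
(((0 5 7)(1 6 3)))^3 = ()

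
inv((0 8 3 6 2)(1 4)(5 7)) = (0 2 6 3 8)(1 4)(5 7)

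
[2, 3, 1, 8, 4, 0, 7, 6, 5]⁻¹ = [5, 2, 0, 1, 4, 8, 7, 6, 3]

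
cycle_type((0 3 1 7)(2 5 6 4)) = 4^2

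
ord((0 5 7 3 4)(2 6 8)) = 15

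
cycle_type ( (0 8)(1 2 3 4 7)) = 2.5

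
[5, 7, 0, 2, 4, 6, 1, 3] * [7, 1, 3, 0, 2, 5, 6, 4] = [5, 4, 7, 3, 2, 6, 1, 0]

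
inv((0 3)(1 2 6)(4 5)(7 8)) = (0 3)(1 6 2)(4 5)(7 8)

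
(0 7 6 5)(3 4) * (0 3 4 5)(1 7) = (0 1 7 6)(3 5)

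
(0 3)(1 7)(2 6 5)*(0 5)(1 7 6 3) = (0 1 6)(2 3 5)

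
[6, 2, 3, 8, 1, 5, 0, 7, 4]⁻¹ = [6, 4, 1, 2, 8, 5, 0, 7, 3]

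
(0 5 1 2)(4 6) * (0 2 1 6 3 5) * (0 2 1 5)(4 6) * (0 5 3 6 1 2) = (1 3 5 4 6)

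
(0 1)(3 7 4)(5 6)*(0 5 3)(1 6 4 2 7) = (0 6 3 1 5 4)(2 7)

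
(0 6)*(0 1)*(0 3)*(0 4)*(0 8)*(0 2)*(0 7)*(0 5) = (0 6 1 3 4 8 2 7 5)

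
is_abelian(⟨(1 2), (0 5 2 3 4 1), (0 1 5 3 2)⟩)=no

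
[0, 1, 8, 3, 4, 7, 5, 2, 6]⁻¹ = [0, 1, 7, 3, 4, 6, 8, 5, 2]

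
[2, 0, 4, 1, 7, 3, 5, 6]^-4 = [6, 7, 5, 4, 3, 2, 0, 1]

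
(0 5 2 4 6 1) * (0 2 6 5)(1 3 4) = (1 2)(3 4 5 6)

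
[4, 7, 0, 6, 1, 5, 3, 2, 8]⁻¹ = [2, 4, 7, 6, 0, 5, 3, 1, 8]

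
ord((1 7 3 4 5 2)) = 6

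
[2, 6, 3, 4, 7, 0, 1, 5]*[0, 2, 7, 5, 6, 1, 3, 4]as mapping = [0→7, 1→3, 2→5, 3→6, 4→4, 5→0, 6→2, 7→1]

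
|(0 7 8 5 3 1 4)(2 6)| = 14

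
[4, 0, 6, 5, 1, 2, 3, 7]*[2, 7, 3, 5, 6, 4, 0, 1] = [6, 2, 0, 4, 7, 3, 5, 1]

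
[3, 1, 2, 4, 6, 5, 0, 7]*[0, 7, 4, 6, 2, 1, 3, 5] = [6, 7, 4, 2, 3, 1, 0, 5]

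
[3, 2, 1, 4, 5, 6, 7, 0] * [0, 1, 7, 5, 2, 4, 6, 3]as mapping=[0→5, 1→7, 2→1, 3→2, 4→4, 5→6, 6→3, 7→0]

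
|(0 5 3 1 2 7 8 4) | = 8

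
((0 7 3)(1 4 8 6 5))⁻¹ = (0 3 7)(1 5 6 8 4)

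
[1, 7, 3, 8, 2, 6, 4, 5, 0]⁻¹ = [8, 0, 4, 2, 6, 7, 5, 1, 3]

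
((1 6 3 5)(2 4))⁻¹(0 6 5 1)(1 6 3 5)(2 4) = (0 3 1 6)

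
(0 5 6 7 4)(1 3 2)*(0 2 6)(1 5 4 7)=(0 4 2 5)(1 3 6)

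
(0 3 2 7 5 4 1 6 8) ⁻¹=(0 8 6 1 4 5 7 2 3) 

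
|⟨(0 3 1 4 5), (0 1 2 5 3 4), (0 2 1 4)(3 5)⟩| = 720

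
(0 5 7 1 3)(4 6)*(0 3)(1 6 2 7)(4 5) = (0 4 2 7 6 5 1)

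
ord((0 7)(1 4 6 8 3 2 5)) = 14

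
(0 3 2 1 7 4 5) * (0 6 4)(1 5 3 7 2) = (0 7)(1 2 5 6 4 3)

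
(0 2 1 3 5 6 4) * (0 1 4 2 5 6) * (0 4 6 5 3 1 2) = (0 3 5 4 2 6)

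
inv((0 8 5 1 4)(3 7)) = (0 4 1 5 8)(3 7)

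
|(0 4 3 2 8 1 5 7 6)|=9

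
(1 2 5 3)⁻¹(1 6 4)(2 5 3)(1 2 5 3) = (1 5 3)(2 6 4)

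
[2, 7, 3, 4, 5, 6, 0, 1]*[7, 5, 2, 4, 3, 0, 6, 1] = [2, 1, 4, 3, 0, 6, 7, 5]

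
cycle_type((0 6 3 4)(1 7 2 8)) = 4^2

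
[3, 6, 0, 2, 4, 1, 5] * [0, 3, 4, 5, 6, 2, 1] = [5, 1, 0, 4, 6, 3, 2]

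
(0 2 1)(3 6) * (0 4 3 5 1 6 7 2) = (1 4 3 7 2 6 5)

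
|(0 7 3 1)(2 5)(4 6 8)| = 12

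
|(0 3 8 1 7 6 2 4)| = 8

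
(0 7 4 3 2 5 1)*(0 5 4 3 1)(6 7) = (0 6 7 3 2 4 1 5)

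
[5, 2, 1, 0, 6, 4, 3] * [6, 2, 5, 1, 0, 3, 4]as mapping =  [0→3, 1→5, 2→2, 3→6, 4→4, 5→0, 6→1]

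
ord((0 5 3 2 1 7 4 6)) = 8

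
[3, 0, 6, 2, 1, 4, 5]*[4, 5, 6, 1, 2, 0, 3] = [1, 4, 3, 6, 5, 2, 0]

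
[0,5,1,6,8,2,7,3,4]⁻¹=[0,2,5,7,8,1,3,6,4]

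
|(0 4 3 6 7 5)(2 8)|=6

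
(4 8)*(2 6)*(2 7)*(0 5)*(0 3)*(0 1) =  (0 5 3 1)(2 6 7)(4 8)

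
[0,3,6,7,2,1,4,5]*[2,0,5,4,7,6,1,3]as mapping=[0→2,1→4,2→1,3→3,4→5,5→0,6→7,7→6]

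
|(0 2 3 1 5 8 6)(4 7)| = 14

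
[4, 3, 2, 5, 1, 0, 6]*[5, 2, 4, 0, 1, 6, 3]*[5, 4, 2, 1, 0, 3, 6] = [4, 5, 0, 6, 2, 3, 1]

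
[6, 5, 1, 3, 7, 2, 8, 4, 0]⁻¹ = [8, 2, 5, 3, 7, 1, 0, 4, 6]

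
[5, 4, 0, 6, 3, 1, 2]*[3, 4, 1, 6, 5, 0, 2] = [0, 5, 3, 2, 6, 4, 1]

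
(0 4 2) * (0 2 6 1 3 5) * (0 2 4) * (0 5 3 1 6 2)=(0 5)(2 4)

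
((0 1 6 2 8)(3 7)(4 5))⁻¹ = (0 8 2 6 1)(3 7)(4 5)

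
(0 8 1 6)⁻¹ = (0 6 1 8)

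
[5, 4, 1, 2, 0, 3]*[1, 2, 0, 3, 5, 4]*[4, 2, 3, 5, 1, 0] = [1, 0, 3, 4, 2, 5]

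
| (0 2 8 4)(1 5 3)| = 12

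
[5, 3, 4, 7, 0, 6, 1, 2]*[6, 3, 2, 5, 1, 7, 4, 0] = [7, 5, 1, 0, 6, 4, 3, 2]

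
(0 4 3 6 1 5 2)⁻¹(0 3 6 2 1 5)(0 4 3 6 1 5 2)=(0 5 2 4 6 1)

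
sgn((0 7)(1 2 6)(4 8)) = 1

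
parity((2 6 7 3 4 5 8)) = even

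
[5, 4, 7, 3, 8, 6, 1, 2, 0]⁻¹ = [8, 6, 7, 3, 1, 0, 5, 2, 4]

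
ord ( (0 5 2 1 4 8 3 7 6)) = 9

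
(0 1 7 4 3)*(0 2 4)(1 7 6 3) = (0 7)(1 6 3 2 4)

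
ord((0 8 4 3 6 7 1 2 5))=9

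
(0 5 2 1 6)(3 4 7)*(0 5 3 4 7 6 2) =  (0 3 7 4 6 5)(1 2)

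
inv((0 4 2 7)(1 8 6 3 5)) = (0 7 2 4)(1 5 3 6 8)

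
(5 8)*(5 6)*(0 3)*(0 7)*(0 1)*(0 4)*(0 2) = (0 3 7 1 4 2)(5 8 6)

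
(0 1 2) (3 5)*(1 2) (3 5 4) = (0 2) (3 4) 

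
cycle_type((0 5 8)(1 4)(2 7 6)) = 2.3^2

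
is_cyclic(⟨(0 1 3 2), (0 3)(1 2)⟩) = yes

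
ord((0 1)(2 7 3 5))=4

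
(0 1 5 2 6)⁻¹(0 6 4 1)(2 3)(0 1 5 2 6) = (0 4 5 1)(3 6)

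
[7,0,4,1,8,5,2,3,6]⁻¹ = [1,3,6,7,2,5,8,0,4]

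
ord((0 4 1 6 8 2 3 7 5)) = 9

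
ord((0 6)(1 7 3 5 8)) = 10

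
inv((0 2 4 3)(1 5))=(0 3 4 2)(1 5)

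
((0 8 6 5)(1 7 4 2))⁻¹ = (0 5 6 8)(1 2 4 7)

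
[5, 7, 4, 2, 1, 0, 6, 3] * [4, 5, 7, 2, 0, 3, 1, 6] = [3, 6, 0, 7, 5, 4, 1, 2]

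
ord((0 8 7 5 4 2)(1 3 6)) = 6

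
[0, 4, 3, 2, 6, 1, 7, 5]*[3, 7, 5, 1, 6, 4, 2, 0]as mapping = [0→3, 1→6, 2→1, 3→5, 4→2, 5→7, 6→0, 7→4]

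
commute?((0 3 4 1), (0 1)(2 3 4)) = no:(0 3 4 1)*(0 1)(2 3 4) = (0 4)(2 3), (0 1)(2 3 4)*(0 3 4 1) = (1 3)(2 4)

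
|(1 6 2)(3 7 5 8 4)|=15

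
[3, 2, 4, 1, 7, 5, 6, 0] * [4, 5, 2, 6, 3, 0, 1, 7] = [6, 2, 3, 5, 7, 0, 1, 4]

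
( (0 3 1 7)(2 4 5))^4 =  (2 4 5)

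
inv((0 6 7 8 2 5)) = (0 5 2 8 7 6)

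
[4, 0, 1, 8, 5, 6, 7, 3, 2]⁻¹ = [1, 2, 8, 7, 0, 4, 5, 6, 3]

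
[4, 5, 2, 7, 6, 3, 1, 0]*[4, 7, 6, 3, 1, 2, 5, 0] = [1, 2, 6, 0, 5, 3, 7, 4]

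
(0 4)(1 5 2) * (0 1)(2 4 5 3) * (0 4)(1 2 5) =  (0 1 3 5)(2 4)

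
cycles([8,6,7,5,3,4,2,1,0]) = (0 8)(1 6 2 7)(3 5 4)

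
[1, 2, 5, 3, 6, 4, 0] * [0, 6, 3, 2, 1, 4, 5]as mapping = [0→6, 1→3, 2→4, 3→2, 4→5, 5→1, 6→0]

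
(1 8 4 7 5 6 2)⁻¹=(1 2 6 5 7 4 8)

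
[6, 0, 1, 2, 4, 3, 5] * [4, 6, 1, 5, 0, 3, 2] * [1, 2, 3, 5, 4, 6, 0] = [3, 4, 0, 2, 1, 6, 5]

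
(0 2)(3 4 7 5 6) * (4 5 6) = (0 2)(3 5 4 7 6)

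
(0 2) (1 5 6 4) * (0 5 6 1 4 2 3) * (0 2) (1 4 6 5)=(0 3 2 1 5 4 6) 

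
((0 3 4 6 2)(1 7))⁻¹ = (0 2 6 4 3)(1 7)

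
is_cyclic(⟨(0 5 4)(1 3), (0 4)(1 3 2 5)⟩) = no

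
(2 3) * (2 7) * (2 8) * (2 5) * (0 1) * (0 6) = (0 1 6)(2 3 7 8 5)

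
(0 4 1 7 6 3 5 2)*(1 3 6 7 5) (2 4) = (0 2) (1 5 4 3) 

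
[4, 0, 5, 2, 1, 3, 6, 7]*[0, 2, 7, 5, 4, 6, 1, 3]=[4, 0, 6, 7, 2, 5, 1, 3]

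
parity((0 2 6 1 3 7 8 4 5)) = even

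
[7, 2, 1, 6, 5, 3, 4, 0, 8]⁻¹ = [7, 2, 1, 5, 6, 4, 3, 0, 8]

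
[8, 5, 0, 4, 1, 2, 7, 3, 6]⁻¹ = [2, 4, 5, 7, 3, 1, 8, 6, 0]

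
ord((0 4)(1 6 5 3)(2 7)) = 4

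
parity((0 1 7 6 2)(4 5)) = odd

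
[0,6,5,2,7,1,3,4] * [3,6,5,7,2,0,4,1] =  [3,4,0,5,1,6,7,2] 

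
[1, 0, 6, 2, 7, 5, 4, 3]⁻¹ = [1, 0, 3, 7, 6, 5, 2, 4]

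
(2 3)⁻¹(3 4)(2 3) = (2 4)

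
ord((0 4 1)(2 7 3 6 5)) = 15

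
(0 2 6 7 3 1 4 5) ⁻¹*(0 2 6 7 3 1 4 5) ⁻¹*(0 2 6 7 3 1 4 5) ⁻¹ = (0 1 6 5 3 2 4 7) 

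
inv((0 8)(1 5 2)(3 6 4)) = (0 8)(1 2 5)(3 4 6)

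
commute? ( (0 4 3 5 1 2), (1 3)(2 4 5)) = no: (0 4 3 5 1 2) * (1 3)(2 4 5) = (0 5 3 2)(1 4), (1 3)(2 4 5) * (0 4 3 5 1 2) = (0 4 1 5)(2 3)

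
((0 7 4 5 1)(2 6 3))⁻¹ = (0 1 5 4 7)(2 3 6)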